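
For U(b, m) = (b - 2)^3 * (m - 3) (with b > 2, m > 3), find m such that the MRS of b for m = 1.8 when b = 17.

MU_b = 3·(b−2)^2·(m−3), MU_m = (b−2)^3.
MRS = (3/1)·(m−3)/(b−2).
Substitute b = 17: MRS = (m − 3)/5. Setting this equal to 1.8 gives m − 3 = 1.8·5 = 9, so m = 12.

m = 12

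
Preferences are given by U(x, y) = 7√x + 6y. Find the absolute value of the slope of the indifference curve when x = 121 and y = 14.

MRS = 7/132

MU_x = 7/(2√x), MU_y = 6.
MRS = 7/(2√x) ÷ 6.
At (121, 14): MRS = 7/132.
The indifference curve has slope −7/132 at this bundle.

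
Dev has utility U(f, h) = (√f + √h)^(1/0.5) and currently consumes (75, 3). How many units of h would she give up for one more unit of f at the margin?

MRS = 0.2

For CES with ρ = 0.5, MRS = √(h/f).
At (75, 3): MRS = 0.2.
So at (75, 3) the consumer would give up 0.2 units of h for one more unit of f.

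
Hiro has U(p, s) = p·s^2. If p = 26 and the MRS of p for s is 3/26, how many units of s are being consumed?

MU_p = s^2 and MU_s = 2·p·s.
MRS = MU_p/MU_s = (1/2)·s/p.
Substitute p = 26: MRS = s/52. Setting s/52 = 3/26 gives s = (3/26)·52 = 6.

s = 6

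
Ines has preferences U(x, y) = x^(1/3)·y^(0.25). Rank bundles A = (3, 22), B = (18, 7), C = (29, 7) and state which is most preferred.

Evaluate utility at each bundle:
U(A) = 3.124.
U(B) = 4.263.
U(C) = 4.997.
Highest utility is C, so C ≻ B ≻ A.

Bundle C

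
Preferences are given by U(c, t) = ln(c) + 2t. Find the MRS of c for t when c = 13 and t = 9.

MRS = 1/26

MU_c = 1/c, MU_t = 2.
MRS = 1/c ÷ 2.
At (13, 9): MRS = 1/26.
So at (13, 9) the consumer would give up 1/26 units of t for one more unit of c.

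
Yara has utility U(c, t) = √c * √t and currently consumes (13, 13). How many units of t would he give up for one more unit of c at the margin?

MRS = 1

MU_c = 0.5·c^(-0.5)·√t and MU_t = 0.5·√c·t^(-0.5).
MRS = MU_c/MU_t = t/c.
At (13, 13): MRS = 1.
So at (13, 13) the consumer would give up 1 units of t for one more unit of c.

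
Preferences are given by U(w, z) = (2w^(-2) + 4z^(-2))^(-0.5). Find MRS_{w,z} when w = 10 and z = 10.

For CES with ρ = -2, MRS = (2/4)·(z/w)^3.
At (10, 10): MRS = 0.5.
The indifference curve has slope −0.5 at this bundle.

MRS = 0.5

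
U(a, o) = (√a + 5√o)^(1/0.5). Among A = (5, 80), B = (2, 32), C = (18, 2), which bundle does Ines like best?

Evaluate utility at each bundle:
U(A) = 2205.000.
U(B) = 882.000.
U(C) = 128.000.
Highest utility is A, so A ≻ B ≻ C.

Bundle A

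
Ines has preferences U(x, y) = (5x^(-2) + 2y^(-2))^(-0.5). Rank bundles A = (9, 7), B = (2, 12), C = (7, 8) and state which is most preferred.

Bundle A

Evaluate utility at each bundle:
U(A) = 3.123.
U(B) = 0.889.
U(C) = 2.739.
Highest utility is A, so A ≻ C ≻ B.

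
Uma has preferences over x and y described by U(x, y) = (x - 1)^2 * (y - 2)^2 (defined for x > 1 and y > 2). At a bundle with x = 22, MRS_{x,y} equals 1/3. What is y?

y = 9

MU_x = 2·(x−1)·(y−2)^2, MU_y = 2·(x−1)^2·(y−2).
MRS = (y−2)/(x−1).
Substitute x = 22: MRS = (y − 2)/21. Setting this equal to 1/3 gives y − 2 = (1/3)·21 = 7, so y = 9.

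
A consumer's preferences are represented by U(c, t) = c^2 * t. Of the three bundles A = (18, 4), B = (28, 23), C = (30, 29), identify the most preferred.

Evaluate utility at each bundle:
U(A) = 1296.
U(B) = 18032.
U(C) = 26100.
Highest utility is C, so C ≻ B ≻ A.

Bundle C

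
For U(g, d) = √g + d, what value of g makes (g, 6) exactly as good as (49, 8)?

U(49, 8) = 15.
Set U(g, 6) = 15 and solve.
With d = 6: √g = 15 − 6 = 9, so √g = 9 and g = 81.
Check: U(81, 6) = 15.

g = 81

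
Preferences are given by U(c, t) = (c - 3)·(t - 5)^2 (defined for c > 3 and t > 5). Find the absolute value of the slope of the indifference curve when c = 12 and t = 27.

MRS = 11/9

MU_c = (t−5)^2, MU_t = 2·(c−3)·(t−5).
MRS = (1/2)·(t−5)/(c−3).
At (12, 27): MRS = 11/9.
The indifference curve has slope −11/9 at this bundle.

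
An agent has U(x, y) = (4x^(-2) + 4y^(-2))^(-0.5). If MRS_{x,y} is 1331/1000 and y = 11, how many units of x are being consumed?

x = 10

For CES with ρ = -2, MRS = (y/x)^3.
Setting (11/x)^3 = 1331/1000 gives 11/x = 1.1 and x = 10.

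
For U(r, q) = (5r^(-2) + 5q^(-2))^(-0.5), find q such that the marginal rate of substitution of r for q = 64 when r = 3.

q = 12

For CES with ρ = -2, MRS = (q/r)^3.
Setting (q/3)^3 = 64 gives q/3 = 4 and q = 12.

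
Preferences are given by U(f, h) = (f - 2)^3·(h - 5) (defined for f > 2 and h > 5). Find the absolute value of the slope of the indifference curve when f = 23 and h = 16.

MRS = 11/7

MU_f = 3·(f−2)^2·(h−5), MU_h = (f−2)^3.
MRS = (3/1)·(h−5)/(f−2).
At (23, 16): MRS = 11/7.
The indifference curve has slope −11/7 at this bundle.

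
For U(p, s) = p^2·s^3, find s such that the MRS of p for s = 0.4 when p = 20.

MU_p = 2·p·s^3 and MU_s = 3·p^2·s^2.
MRS = MU_p/MU_s = (2/3)·s/p.
Substitute p = 20: MRS = s/30. Setting s/30 = 0.4 gives s = 0.4·30 = 12.

s = 12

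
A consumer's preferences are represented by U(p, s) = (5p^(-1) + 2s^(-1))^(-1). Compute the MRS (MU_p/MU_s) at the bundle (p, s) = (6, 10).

MRS = 125/18

For CES with ρ = -1, MRS = (5/2)·(s/p)^2.
At (6, 10): MRS = 125/18.
That is, one extra unit of p is worth 125/18 units of s at the margin.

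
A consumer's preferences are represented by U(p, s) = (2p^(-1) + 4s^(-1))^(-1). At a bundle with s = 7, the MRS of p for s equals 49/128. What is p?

p = 8

For CES with ρ = -1, MRS = (2/4)·(s/p)^2.
Setting (2/4)·(7/p)^2 = 49/128 gives (7/p)^2 = 49/64, so 7/p = 0.875 and p = 8.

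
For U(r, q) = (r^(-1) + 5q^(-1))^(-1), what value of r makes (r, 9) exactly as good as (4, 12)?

U depends on (r, q) only through S = r^(-1) + 5q^(-1), so equal utility means equal S. At (4, 12): S = 2/3.
With q = 9: 5·9^(-1) = 5/9, so r^(-1) = 2/3 − 5/9 = 1/9.
Hence r = 1/(1/9) = 9.
Check: U(9, 9) = 1.5.

r = 9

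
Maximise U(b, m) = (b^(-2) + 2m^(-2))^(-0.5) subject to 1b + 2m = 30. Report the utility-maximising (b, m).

b* = 10, m* = 10

For CES with ρ = -2, MRS = (1/2)·(m/b)^3.
Tangency: set MRS = p_b/p_m = 1/2 = 0.5.
So (m/b)^3 = 1; taking the cube root, m/b = 1, i.e. m = b.
Substitute into the budget 1·b + 2·m = 30: 3·b = 30, so b* = 10 and m* = 10.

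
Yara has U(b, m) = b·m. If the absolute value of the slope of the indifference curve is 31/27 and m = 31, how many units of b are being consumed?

b = 27

MU_b = m and MU_m = b.
MRS = MU_b/MU_m = m/b.
Substitute m = 31: MRS = 31/b. Setting 31/b = 31/27 gives b = 31/(31/27) = 27.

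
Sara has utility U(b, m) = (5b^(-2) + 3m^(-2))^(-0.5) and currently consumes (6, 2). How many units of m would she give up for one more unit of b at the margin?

MRS = 5/81

For CES with ρ = -2, MRS = (5/3)·(m/b)^3.
At (6, 2): MRS = 5/81.
That is, one extra unit of b is worth 5/81 units of m at the margin.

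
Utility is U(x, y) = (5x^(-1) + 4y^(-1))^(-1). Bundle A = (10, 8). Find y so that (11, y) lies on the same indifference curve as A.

y = 22/3

U depends on (x, y) only through S = 5x^(-1) + 4y^(-1), so equal utility means equal S. At (10, 8): S = 1.
With x = 11: 5·11^(-1) = 5/11, so 4y^(-1) = 1 − 5/11 = 6/11, i.e. y^(-1) = 3/22.
Hence y = 1/(3/22) = 22/3.
Check: U(11, 22/3) = 1.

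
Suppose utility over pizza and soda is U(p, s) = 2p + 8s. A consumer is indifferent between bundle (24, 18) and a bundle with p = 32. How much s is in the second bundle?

s = 16

U(24, 18) = 192.
Set U(32, s) = 192 and solve.
2·32 + 8s = 192 ⇒ 8s = 128 ⇒ s = 16.
Check: U(32, 16) = 192.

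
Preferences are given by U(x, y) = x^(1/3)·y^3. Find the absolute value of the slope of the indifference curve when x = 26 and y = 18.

MU_x = 1/3·x^(-2/3)·y^3 and MU_y = 3·x^(1/3)·y^2.
MRS = MU_x/MU_y = (1/9)·y/x.
At (26, 18): MRS = 1/13.
The indifference curve has slope −1/13 at this bundle.

MRS = 1/13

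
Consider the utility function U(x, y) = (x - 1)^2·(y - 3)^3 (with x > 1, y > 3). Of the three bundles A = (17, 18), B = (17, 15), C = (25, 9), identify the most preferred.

Evaluate utility at each bundle:
U(A) = 864000.
U(B) = 442368.
U(C) = 124416.
Highest utility is A, so A ≻ B ≻ C.

Bundle A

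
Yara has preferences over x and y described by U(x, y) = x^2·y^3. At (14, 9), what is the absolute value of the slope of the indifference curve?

MRS = 3/7

MU_x = 2·x·y^3 and MU_y = 3·x^2·y^2.
MRS = MU_x/MU_y = (2/3)·y/x.
At (14, 9): MRS = 3/7.
That is, one extra unit of x is worth 3/7 units of y at the margin.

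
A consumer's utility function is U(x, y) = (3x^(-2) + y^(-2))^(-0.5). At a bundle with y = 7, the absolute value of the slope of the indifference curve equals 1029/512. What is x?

x = 8

For CES with ρ = -2, MRS = (3/1)·(y/x)^3.
Setting (3/1)·(7/x)^3 = 1029/512 gives (7/x)^3 = 343/512, so 7/x = 0.875 and x = 8.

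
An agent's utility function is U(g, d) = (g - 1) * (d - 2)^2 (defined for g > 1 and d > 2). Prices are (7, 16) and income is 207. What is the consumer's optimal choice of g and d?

g* = 9, d* = 9

MU_g = (d−2)^2, MU_d = 2·(g−1)·(d−2).
MRS = (1/2)·(d−2)/(g−1).
Tangency: set MRS = p_g/p_d = 7/16.
So (1/2)·(d − 2)/(g − 1) = 7/16, i.e. (d − 2) = 0.875·(g − 1).
Rewrite the budget in excess-of-subsistence terms: 7·(g − 1) + 16·(d − 2) = 207 − 7·1 − 16·2 = 168.
Substituting, 21·(g − 1) = 168, so g − 1 = 8 and g* = 9.
Then d − 2 = 0.875·8 = 7, so d* = 9.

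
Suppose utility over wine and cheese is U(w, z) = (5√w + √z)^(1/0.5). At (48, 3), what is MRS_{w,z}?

For CES with ρ = 0.5, MRS = (5/1)·√(z/w).
At (48, 3): MRS = 1.25.
The indifference curve has slope −1.25 at this bundle.

MRS = 1.25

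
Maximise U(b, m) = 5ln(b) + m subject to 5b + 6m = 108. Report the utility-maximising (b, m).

MU_b = 5/b, MU_m = 1.
MRS = 5/b ÷ 1.
Tangency: set MRS = p_b/p_m = 5/6.
MRS depends only on b: 5/b = 5/6 ⇒ b* = 5/(5/6) = 6.
From the budget, 6·m = 108 − 5·6 = 78, so m* = 13.

b* = 6, m* = 13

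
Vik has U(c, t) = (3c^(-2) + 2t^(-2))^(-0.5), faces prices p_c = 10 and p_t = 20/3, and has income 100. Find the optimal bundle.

For CES with ρ = -2, MRS = (3/2)·(t/c)^3.
Tangency: set MRS = p_c/p_t = 10/(20/3) = 1.5.
So (t/c)^3 = 1; taking the cube root, t/c = 1, i.e. t = c.
Substitute into the budget 10·c + (20/3)·t = 100: (50/3)·c = 100, so c* = 6 and t* = 6.

c* = 6, t* = 6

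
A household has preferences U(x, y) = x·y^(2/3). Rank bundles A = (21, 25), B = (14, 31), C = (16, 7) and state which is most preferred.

Evaluate utility at each bundle:
U(A) = 179.547.
U(B) = 138.156.
U(C) = 58.549.
Highest utility is A, so A ≻ B ≻ C.

Bundle A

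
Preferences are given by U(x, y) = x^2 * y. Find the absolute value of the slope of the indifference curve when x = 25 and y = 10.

MU_x = 2·x·y and MU_y = x^2.
MRS = MU_x/MU_y = (2/1)·y/x.
At (25, 10): MRS = 0.8.
The indifference curve has slope −0.8 at this bundle.

MRS = 0.8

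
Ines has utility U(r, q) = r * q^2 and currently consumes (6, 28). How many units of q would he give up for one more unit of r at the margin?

MU_r = q^2 and MU_q = 2·r·q.
MRS = MU_r/MU_q = (1/2)·q/r.
At (6, 28): MRS = 7/3.
The indifference curve has slope −7/3 at this bundle.

MRS = 7/3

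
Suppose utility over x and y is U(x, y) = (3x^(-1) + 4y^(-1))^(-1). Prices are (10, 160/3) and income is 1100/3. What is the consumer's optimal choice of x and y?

x* = 10, y* = 5

For CES with ρ = -1, MRS = (3/4)·(y/x)^2.
Tangency: set MRS = p_x/p_y = 10/(160/3) = 3/16.
So (y/x)^2 = 0.25; taking the square root, y/x = 0.5, i.e. y = 0.5·x.
Substitute into the budget 10·x + (160/3)·y = 1100/3: (110/3)·x = 1100/3, so x* = 10 and y* = 0.5·10 = 5.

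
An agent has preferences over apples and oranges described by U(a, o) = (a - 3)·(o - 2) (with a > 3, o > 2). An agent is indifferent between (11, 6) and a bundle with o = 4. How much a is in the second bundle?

a = 19

U(11, 6) = 32.
Set U(a, 4) = 32 and solve.
With o = 4: (4 − 2) = 2, so (a − 3) = 32/2 = 16.
So a = 3 + 16 = 19.
Check: U(19, 4) = 32.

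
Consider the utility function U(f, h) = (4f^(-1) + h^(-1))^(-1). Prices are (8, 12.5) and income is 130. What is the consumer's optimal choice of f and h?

For CES with ρ = -1, MRS = (4/1)·(h/f)^2.
Tangency: set MRS = p_f/p_h = 8/12.5 = 16/25.
So (h/f)^2 = 4/25; taking the square root, h/f = 0.4, i.e. h = 0.4·f.
Substitute into the budget 8·f + 12.5·h = 130: 13·f = 130, so f* = 10 and h* = 0.4·10 = 4.

f* = 10, h* = 4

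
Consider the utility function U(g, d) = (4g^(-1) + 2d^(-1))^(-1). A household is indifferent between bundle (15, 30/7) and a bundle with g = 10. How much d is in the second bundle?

d = 6

U depends on (g, d) only through S = 4g^(-1) + 2d^(-1), so equal utility means equal S. At (15, 30/7): S = 11/15.
With g = 10: 4·10^(-1) = 0.4, so 2d^(-1) = 11/15 − 0.4 = 1/3, i.e. d^(-1) = 1/6.
Hence d = 1/(1/6) = 6.
Check: U(10, 6) = 1.3636.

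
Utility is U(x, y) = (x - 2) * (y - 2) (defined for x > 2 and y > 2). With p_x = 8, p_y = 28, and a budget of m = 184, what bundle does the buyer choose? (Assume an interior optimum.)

x* = 9, y* = 4

MU_x = (y−2), MU_y = (x−2).
MRS = (y−2)/(x−2).
Tangency: set MRS = p_x/p_y = 8/28 = 2/7.
So (y − 2)/(x − 2) = 2/7, i.e. (y − 2) = (2/7)·(x − 2).
Rewrite the budget in excess-of-subsistence terms: 8·(x − 2) + 28·(y − 2) = 184 − 8·2 − 28·2 = 112.
Substituting, 16·(x − 2) = 112, so x − 2 = 7 and x* = 9.
Then y − 2 = (2/7)·7 = 2, so y* = 4.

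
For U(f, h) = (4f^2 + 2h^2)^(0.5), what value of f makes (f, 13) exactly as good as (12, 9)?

f = 10

U depends on (f, h) only through S = 4f^2 + 2h^2, so equal utility means equal S. At (12, 9): S = 738.
With h = 13: 2·13^2 = 338, so 4f^2 = 738 − 338 = 400, i.e. f^2 = 100.
Hence f = √100 = 10.
Check: U(10, 13) = 27.1662.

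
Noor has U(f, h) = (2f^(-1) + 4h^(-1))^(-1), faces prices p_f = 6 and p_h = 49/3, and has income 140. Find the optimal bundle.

f* = 7, h* = 6

For CES with ρ = -1, MRS = (2/4)·(h/f)^2.
Tangency: set MRS = p_f/p_h = 6/(49/3) = 18/49.
So (h/f)^2 = 36/49; taking the square root, h/f = 6/7, i.e. h = (6/7)·f.
Substitute into the budget 6·f + (49/3)·h = 140: 20·f = 140, so f* = 7 and h* = (6/7)·7 = 6.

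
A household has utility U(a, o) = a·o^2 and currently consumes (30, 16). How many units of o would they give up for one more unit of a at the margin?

MRS = 4/15

MU_a = o^2 and MU_o = 2·a·o.
MRS = MU_a/MU_o = (1/2)·o/a.
At (30, 16): MRS = 4/15.
The indifference curve has slope −4/15 at this bundle.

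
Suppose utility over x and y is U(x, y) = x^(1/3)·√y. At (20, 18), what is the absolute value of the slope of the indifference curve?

MRS = 0.6

MU_x = 1/3·x^(-2/3)·√y and MU_y = 0.5·x^(1/3)·y^(-0.5).
MRS = MU_x/MU_y = (2/3)·y/x.
At (20, 18): MRS = 0.6.
That is, one extra unit of x is worth 0.6 units of y at the margin.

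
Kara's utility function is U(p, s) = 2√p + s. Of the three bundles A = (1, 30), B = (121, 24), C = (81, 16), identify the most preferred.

Bundle B

Evaluate utility at each bundle:
U(A) = 32.000.
U(B) = 46.000.
U(C) = 34.000.
Highest utility is B, so B ≻ C ≻ A.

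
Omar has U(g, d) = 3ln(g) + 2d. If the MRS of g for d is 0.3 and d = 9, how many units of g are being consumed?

MU_g = 3/g, MU_d = 2.
MRS = 3/g ÷ 2.
MRS depends only on g: 1.5/g = 0.3 ⇒ g = 1.5/0.3 = 5.

g = 5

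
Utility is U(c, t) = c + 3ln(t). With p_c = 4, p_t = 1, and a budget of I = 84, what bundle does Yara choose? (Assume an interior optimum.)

c* = 18, t* = 12

MU_c = 1, MU_t = 3/t.
MRS = 1 ÷ (3/t).
Tangency: set MRS = p_c/p_t = 4/1 = 4.
MRS depends only on t: (1/3)·t = 4 ⇒ t* = 4/(1/3) = 12.
From the budget, 4·c = 84 − 1·12 = 72, so c* = 18.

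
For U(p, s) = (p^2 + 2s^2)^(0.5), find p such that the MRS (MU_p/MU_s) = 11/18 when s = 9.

p = 11

For CES with ρ = 2, MRS = (1/2)·(s/p)^(-1).
Setting (1/2)·(9/p)^(-1) = 11/18 gives (9/p)^(-1) = 11/9, so 9/p = 9/11 and p = 11.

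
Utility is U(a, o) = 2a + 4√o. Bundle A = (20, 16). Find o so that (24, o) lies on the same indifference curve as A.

o = 4

U(20, 16) = 56.
Set U(24, o) = 56 and solve.
With a = 24: 4√o = 56 − 2·24 = 8, so √o = 2 and o = 4.
Check: U(24, 4) = 56.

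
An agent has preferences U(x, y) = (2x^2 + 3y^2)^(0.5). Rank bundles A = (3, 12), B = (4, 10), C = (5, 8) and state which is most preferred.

Evaluate utility at each bundle:
U(A) = 21.213.
U(B) = 18.221.
U(C) = 15.556.
Highest utility is A, so A ≻ B ≻ C.

Bundle A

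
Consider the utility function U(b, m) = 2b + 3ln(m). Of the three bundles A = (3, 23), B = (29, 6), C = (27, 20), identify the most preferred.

Bundle B

Evaluate utility at each bundle:
U(A) = 15.406.
U(B) = 63.375.
U(C) = 62.987.
Highest utility is B, so B ≻ C ≻ A.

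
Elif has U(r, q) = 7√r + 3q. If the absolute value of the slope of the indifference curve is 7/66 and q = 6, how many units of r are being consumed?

r = 121

MU_r = 7/(2√r), MU_q = 3.
MRS = 7/(2√r) ÷ 3.
MRS depends only on r: (7/6)/√r = 7/66 ⇒ √r = (7/6)/(7/66) = 11 ⇒ r = 121.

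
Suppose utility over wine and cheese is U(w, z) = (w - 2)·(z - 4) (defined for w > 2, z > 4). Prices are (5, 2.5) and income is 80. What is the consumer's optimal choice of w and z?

w* = 8, z* = 16

MU_w = (z−4), MU_z = (w−2).
MRS = (z−4)/(w−2).
Tangency: set MRS = p_w/p_z = 5/2.5 = 2.
So (z − 4)/(w − 2) = 2, i.e. (z − 4) = 2·(w − 2).
Rewrite the budget in excess-of-subsistence terms: 5·(w − 2) + 2.5·(z − 4) = 80 − 5·2 − 2.5·4 = 60.
Substituting, 10·(w − 2) = 60, so w − 2 = 6 and w* = 8.
Then z − 4 = 2·6 = 12, so z* = 16.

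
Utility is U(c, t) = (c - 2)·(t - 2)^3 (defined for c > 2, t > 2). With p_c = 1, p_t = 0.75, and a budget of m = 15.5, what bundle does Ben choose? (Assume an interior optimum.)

MU_c = (t−2)^3, MU_t = 3·(c−2)·(t−2)^2.
MRS = (1/3)·(t−2)/(c−2).
Tangency: set MRS = p_c/p_t = 1/0.75 = 4/3.
So (1/3)·(t − 2)/(c − 2) = 4/3, i.e. (t − 2) = 4·(c − 2).
Rewrite the budget in excess-of-subsistence terms: 1·(c − 2) + 0.75·(t − 2) = 15.5 − 1·2 − 0.75·2 = 12.
Substituting, 4·(c − 2) = 12, so c − 2 = 3 and c* = 5.
Then t − 2 = 4·3 = 12, so t* = 14.

c* = 5, t* = 14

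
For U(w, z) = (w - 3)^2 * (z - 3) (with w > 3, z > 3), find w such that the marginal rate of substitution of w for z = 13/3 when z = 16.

w = 9

MU_w = 2·(w−3)·(z−3), MU_z = (w−3)^2.
MRS = (2/1)·(z−3)/(w−3).
Substitute z = 16: MRS = 26/(w − 3). Setting this equal to 13/3 gives w − 3 = 26/(13/3) = 6, so w = 9.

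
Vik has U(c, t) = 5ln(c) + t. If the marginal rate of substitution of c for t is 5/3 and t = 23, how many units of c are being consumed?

MU_c = 5/c, MU_t = 1.
MRS = 5/c ÷ 1.
MRS depends only on c: 5/c = 5/3 ⇒ c = 5/(5/3) = 3.

c = 3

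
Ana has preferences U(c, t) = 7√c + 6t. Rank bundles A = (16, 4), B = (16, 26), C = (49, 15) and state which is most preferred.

Evaluate utility at each bundle:
U(A) = 52.000.
U(B) = 184.000.
U(C) = 139.000.
Highest utility is B, so B ≻ C ≻ A.

Bundle B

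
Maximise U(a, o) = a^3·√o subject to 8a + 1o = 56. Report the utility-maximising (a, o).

a* = 6, o* = 8

MU_a = 3·a^2·√o and MU_o = 0.5·a^3·o^(-0.5).
MRS = MU_a/MU_o = (6)·o/a.
Tangency: set MRS = p_a/p_o = 8/1 = 8.
So (6)·o/a = 8, i.e. o = (4/3)·a.
Substitute into the budget 8·a + 1·o = 56: (28/3)·a = 56, so a* = 6.
Then o* = (4/3)·6 = 8.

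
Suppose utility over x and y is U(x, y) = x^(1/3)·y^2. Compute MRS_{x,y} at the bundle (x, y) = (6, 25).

MU_x = 1/3·x^(-2/3)·y^2 and MU_y = 2·x^(1/3)·y.
MRS = MU_x/MU_y = (1/6)·y/x.
At (6, 25): MRS = 25/36.
That is, one extra unit of x is worth 25/36 units of y at the margin.

MRS = 25/36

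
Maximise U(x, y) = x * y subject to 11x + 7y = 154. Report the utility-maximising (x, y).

MU_x = y and MU_y = x.
MRS = MU_x/MU_y = y/x.
Tangency: set MRS = p_x/p_y = 11/7.
So y/x = 11/7, i.e. y = (11/7)·x.
Substitute into the budget 11·x + 7·y = 154: 22·x = 154, so x* = 7.
Then y* = (11/7)·7 = 11.

x* = 7, y* = 11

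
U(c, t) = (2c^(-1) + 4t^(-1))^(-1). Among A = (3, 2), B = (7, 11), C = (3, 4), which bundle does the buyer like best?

Bundle B

Evaluate utility at each bundle:
U(A) = 0.375.
U(B) = 1.540.
U(C) = 0.600.
Highest utility is B, so B ≻ C ≻ A.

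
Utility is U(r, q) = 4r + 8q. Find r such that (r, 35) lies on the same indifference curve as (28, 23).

U(28, 23) = 296.
Set U(r, 35) = 296 and solve.
4r + 8·35 = 296 ⇒ 4r = 16 ⇒ r = 4.
Check: U(4, 35) = 296.

r = 4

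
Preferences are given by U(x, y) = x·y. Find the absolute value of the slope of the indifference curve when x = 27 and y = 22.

MU_x = y and MU_y = x.
MRS = MU_x/MU_y = y/x.
At (27, 22): MRS = 22/27.
So at (27, 22) the consumer would give up 22/27 units of y for one more unit of x.

MRS = 22/27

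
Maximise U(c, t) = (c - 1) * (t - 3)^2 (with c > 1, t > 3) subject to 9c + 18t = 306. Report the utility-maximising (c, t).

c* = 10, t* = 12

MU_c = (t−3)^2, MU_t = 2·(c−1)·(t−3).
MRS = (1/2)·(t−3)/(c−1).
Tangency: set MRS = p_c/p_t = 9/18 = 0.5.
So (1/2)·(t − 3)/(c − 1) = 0.5, i.e. (t − 3) = (c − 1).
Rewrite the budget in excess-of-subsistence terms: 9·(c − 1) + 18·(t − 3) = 306 − 9·1 − 18·3 = 243.
Substituting, 27·(c − 1) = 243, so c − 1 = 9 and c* = 10.
Then t − 3 = 9, so t* = 12.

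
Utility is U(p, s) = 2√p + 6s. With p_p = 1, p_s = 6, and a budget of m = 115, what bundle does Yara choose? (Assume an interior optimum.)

p* = 1, s* = 19

MU_p = 2/(2√p), MU_s = 6.
MRS = 2/(2√p) ÷ 6.
Tangency: set MRS = p_p/p_s = 1/6.
MRS depends only on p: (1/6)/√p = 1/6 ⇒ √p = (1/6)/(1/6) = 1 ⇒ p* = 1.
From the budget, 6·s = 115 − 1·1 = 114, so s* = 19.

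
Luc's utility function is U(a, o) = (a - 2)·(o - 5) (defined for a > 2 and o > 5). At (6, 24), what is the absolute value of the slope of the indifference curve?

MU_a = (o−5), MU_o = (a−2).
MRS = (o−5)/(a−2).
At (6, 24): MRS = 4.75.
That is, one extra unit of a is worth 4.75 units of o at the margin.

MRS = 4.75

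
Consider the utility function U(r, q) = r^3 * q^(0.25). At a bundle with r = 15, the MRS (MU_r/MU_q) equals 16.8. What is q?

q = 21

MU_r = 3·r^2·q^(0.25) and MU_q = 0.25·r^3·q^(-0.75).
MRS = MU_r/MU_q = (12)·q/r.
Substitute r = 15: MRS = q/1.25. Setting q/1.25 = 16.8 gives q = 16.8·1.25 = 21.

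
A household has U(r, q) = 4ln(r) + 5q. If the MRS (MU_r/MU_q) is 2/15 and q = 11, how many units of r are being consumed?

r = 6

MU_r = 4/r, MU_q = 5.
MRS = 4/r ÷ 5.
MRS depends only on r: 0.8/r = 2/15 ⇒ r = 0.8/(2/15) = 6.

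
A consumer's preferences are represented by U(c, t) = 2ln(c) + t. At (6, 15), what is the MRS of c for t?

MU_c = 2/c, MU_t = 1.
MRS = 2/c ÷ 1.
At (6, 15): MRS = 1/3.
So at (6, 15) the consumer would give up 1/3 units of t for one more unit of c.

MRS = 1/3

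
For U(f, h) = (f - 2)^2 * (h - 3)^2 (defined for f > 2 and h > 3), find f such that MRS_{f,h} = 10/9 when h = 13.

f = 11

MU_f = 2·(f−2)·(h−3)^2, MU_h = 2·(f−2)^2·(h−3).
MRS = (h−3)/(f−2).
Substitute h = 13: MRS = 10/(f − 2). Setting this equal to 10/9 gives f − 2 = 10/(10/9) = 9, so f = 11.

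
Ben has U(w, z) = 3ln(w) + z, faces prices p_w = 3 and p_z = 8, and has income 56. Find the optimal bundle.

w* = 8, z* = 4

MU_w = 3/w, MU_z = 1.
MRS = 3/w ÷ 1.
Tangency: set MRS = p_w/p_z = 3/8 = 0.375.
MRS depends only on w: 3/w = 0.375 ⇒ w* = 3/0.375 = 8.
From the budget, 8·z = 56 − 3·8 = 32, so z* = 4.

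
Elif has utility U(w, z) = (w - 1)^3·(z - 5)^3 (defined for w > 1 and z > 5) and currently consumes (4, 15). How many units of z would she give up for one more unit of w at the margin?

MRS = 10/3

MU_w = 3·(w−1)^2·(z−5)^3, MU_z = 3·(w−1)^3·(z−5)^2.
MRS = (z−5)/(w−1).
At (4, 15): MRS = 10/3.
That is, one extra unit of w is worth 10/3 units of z at the margin.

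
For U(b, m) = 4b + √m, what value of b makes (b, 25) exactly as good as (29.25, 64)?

b = 30

U(29.25, 64) = 125.
Set U(b, 25) = 125 and solve.
With m = 25: √25 = 5, so 4b = 125 − 5 = 120 and b = 30.
Check: U(30, 25) = 125.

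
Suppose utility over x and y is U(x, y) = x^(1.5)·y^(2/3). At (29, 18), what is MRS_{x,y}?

MU_x = 1.5·√x·y^(2/3) and MU_y = 2/3·x^(1.5)·y^(-1/3).
MRS = MU_x/MU_y = (2.25)·y/x.
At (29, 18): MRS = 81/58.
The indifference curve has slope −81/58 at this bundle.

MRS = 81/58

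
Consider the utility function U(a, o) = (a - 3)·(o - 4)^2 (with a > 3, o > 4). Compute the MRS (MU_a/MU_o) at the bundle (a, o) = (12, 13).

MU_a = (o−4)^2, MU_o = 2·(a−3)·(o−4).
MRS = (1/2)·(o−4)/(a−3).
At (12, 13): MRS = 0.5.
The indifference curve has slope −0.5 at this bundle.

MRS = 0.5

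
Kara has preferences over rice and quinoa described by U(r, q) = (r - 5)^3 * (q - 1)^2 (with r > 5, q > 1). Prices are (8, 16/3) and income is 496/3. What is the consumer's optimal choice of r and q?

MU_r = 3·(r−5)^2·(q−1)^2, MU_q = 2·(r−5)^3·(q−1).
MRS = (3/2)·(q−1)/(r−5).
Tangency: set MRS = p_r/p_q = 8/(16/3) = 1.5.
So (3/2)·(q − 1)/(r − 5) = 1.5, i.e. (q − 1) = (r − 5).
Rewrite the budget in excess-of-subsistence terms: 8·(r − 5) + (16/3)·(q − 1) = 496/3 − 8·5 − (16/3)·1 = 120.
Substituting, (40/3)·(r − 5) = 120, so r − 5 = 9 and r* = 14.
Then q − 1 = 9, so q* = 10.

r* = 14, q* = 10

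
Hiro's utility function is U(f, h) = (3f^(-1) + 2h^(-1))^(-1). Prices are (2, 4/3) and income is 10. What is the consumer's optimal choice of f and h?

For CES with ρ = -1, MRS = (3/2)·(h/f)^2.
Tangency: set MRS = p_f/p_h = 2/(4/3) = 1.5.
So (h/f)^2 = 1; taking the square root, h/f = 1, i.e. h = f.
Substitute into the budget 2·f + (4/3)·h = 10: (10/3)·f = 10, so f* = 3 and h* = 3.

f* = 3, h* = 3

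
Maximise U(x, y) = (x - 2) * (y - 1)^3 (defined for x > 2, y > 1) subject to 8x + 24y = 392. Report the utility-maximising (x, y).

MU_x = (y−1)^3, MU_y = 3·(x−2)·(y−1)^2.
MRS = (1/3)·(y−1)/(x−2).
Tangency: set MRS = p_x/p_y = 8/24 = 1/3.
So (1/3)·(y − 1)/(x − 2) = 1/3, i.e. (y − 1) = (x − 2).
Rewrite the budget in excess-of-subsistence terms: 8·(x − 2) + 24·(y − 1) = 392 − 8·2 − 24·1 = 352.
Substituting, 32·(x − 2) = 352, so x − 2 = 11 and x* = 13.
Then y − 1 = 11, so y* = 12.

x* = 13, y* = 12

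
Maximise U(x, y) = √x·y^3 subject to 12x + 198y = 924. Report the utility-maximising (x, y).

MU_x = 0.5·x^(-0.5)·y^3 and MU_y = 3·√x·y^2.
MRS = MU_x/MU_y = (1/6)·y/x.
Tangency: set MRS = p_x/p_y = 12/198 = 2/33.
So (1/6)·y/x = 2/33, i.e. y = (4/11)·x.
Substitute into the budget 12·x + 198·y = 924: 84·x = 924, so x* = 11.
Then y* = (4/11)·11 = 4.

x* = 11, y* = 4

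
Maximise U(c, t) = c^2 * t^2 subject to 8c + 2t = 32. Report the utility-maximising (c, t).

c* = 2, t* = 8

MU_c = 2·c·t^2 and MU_t = 2·c^2·t.
MRS = MU_c/MU_t = t/c.
Tangency: set MRS = p_c/p_t = 8/2 = 4.
So t/c = 4, i.e. t = 4·c.
Substitute into the budget 8·c + 2·t = 32: 16·c = 32, so c* = 2.
Then t* = 4·2 = 8.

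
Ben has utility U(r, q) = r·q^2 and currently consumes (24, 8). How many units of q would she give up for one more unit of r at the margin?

MU_r = q^2 and MU_q = 2·r·q.
MRS = MU_r/MU_q = (1/2)·q/r.
At (24, 8): MRS = 1/6.
So at (24, 8) the consumer would give up 1/6 units of q for one more unit of r.

MRS = 1/6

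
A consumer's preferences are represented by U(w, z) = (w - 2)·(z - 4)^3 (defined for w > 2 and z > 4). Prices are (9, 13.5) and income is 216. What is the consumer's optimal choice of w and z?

MU_w = (z−4)^3, MU_z = 3·(w−2)·(z−4)^2.
MRS = (1/3)·(z−4)/(w−2).
Tangency: set MRS = p_w/p_z = 9/13.5 = 2/3.
So (1/3)·(z − 4)/(w − 2) = 2/3, i.e. (z − 4) = 2·(w − 2).
Rewrite the budget in excess-of-subsistence terms: 9·(w − 2) + 13.5·(z − 4) = 216 − 9·2 − 13.5·4 = 144.
Substituting, 36·(w − 2) = 144, so w − 2 = 4 and w* = 6.
Then z − 4 = 2·4 = 8, so z* = 12.

w* = 6, z* = 12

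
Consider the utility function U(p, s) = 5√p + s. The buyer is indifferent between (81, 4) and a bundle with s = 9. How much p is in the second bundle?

U(81, 4) = 49.
Set U(p, 9) = 49 and solve.
With s = 9: 5√p = 49 − 9 = 40, so √p = 8 and p = 64.
Check: U(64, 9) = 49.

p = 64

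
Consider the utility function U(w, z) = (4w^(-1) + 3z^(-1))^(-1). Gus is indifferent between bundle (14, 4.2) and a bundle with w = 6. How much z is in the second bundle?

U depends on (w, z) only through S = 4w^(-1) + 3z^(-1), so equal utility means equal S. At (14, 4.2): S = 1.
With w = 6: 4·6^(-1) = 2/3, so 3z^(-1) = 1 − 2/3 = 1/3, i.e. z^(-1) = 1/9.
Hence z = 1/(1/9) = 9.
Check: U(6, 9) = 1.

z = 9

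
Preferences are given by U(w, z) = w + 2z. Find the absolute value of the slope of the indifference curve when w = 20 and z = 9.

MRS = 0.5

MU_w = 1, MU_z = 2, so MRS = 1/2 = 0.5 at every bundle.
At (20, 9): MRS = 0.5.
So at (20, 9) the consumer would give up 0.5 units of z for one more unit of w.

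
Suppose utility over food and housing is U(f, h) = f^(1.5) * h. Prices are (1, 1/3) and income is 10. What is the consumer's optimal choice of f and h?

f* = 6, h* = 12

MU_f = 1.5·√f·h and MU_h = f^(1.5).
MRS = MU_f/MU_h = (1.5)·h/f.
Tangency: set MRS = p_f/p_h = 1/(1/3) = 3.
So (1.5)·h/f = 3, i.e. h = 2·f.
Substitute into the budget 1·f + (1/3)·h = 10: (5/3)·f = 10, so f* = 6.
Then h* = 2·6 = 12.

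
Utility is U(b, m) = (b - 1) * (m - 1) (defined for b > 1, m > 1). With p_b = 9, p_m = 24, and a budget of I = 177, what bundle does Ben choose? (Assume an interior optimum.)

MU_b = (m−1), MU_m = (b−1).
MRS = (m−1)/(b−1).
Tangency: set MRS = p_b/p_m = 9/24 = 0.375.
So (m − 1)/(b − 1) = 0.375, i.e. (m − 1) = 0.375·(b − 1).
Rewrite the budget in excess-of-subsistence terms: 9·(b − 1) + 24·(m − 1) = 177 − 9·1 − 24·1 = 144.
Substituting, 18·(b − 1) = 144, so b − 1 = 8 and b* = 9.
Then m − 1 = 0.375·8 = 3, so m* = 4.

b* = 9, m* = 4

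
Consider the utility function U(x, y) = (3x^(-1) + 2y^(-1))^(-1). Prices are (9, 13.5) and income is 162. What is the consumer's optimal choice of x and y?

x* = 9, y* = 6

For CES with ρ = -1, MRS = (3/2)·(y/x)^2.
Tangency: set MRS = p_x/p_y = 9/13.5 = 2/3.
So (y/x)^2 = 4/9; taking the square root, y/x = 2/3, i.e. y = (2/3)·x.
Substitute into the budget 9·x + 13.5·y = 162: 18·x = 162, so x* = 9 and y* = (2/3)·9 = 6.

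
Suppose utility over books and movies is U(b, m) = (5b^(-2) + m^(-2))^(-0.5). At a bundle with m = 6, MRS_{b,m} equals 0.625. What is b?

b = 12

For CES with ρ = -2, MRS = (5/1)·(m/b)^3.
Setting (5/1)·(6/b)^3 = 0.625 gives (6/b)^3 = 0.125, so 6/b = 0.5 and b = 12.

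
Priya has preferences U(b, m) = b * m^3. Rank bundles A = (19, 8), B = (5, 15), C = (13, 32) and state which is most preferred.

Bundle C

Evaluate utility at each bundle:
U(A) = 9728.
U(B) = 16875.
U(C) = 425984.
Highest utility is C, so C ≻ B ≻ A.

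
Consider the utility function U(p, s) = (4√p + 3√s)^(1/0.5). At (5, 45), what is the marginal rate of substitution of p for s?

MRS = 4

For CES with ρ = 0.5, MRS = (4/3)·√(s/p).
At (5, 45): MRS = 4.
The indifference curve has slope −4 at this bundle.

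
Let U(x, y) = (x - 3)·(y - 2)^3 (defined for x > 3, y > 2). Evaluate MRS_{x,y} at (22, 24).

MRS = 22/57

MU_x = (y−2)^3, MU_y = 3·(x−3)·(y−2)^2.
MRS = (1/3)·(y−2)/(x−3).
At (22, 24): MRS = 22/57.
So at (22, 24) the consumer would give up 22/57 units of y for one more unit of x.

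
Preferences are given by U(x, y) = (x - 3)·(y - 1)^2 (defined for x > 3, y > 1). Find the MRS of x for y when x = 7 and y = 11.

MU_x = (y−1)^2, MU_y = 2·(x−3)·(y−1).
MRS = (1/2)·(y−1)/(x−3).
At (7, 11): MRS = 1.25.
That is, one extra unit of x is worth 1.25 units of y at the margin.

MRS = 1.25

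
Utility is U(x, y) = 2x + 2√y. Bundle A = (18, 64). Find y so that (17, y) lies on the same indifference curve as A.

U(18, 64) = 52.
Set U(17, y) = 52 and solve.
With x = 17: 2√y = 52 − 2·17 = 18, so √y = 9 and y = 81.
Check: U(17, 81) = 52.

y = 81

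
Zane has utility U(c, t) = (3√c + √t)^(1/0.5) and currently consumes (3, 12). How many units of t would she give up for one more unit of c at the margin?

MRS = 6

For CES with ρ = 0.5, MRS = (3/1)·√(t/c).
At (3, 12): MRS = 6.
That is, one extra unit of c is worth 6 units of t at the margin.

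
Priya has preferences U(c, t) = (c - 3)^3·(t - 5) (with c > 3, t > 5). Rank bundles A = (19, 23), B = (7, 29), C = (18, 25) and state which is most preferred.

Evaluate utility at each bundle:
U(A) = 73728.
U(B) = 1536.
U(C) = 67500.
Highest utility is A, so A ≻ C ≻ B.

Bundle A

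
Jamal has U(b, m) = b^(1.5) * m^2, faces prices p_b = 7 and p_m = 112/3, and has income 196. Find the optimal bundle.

b* = 12, m* = 3

MU_b = 1.5·√b·m^2 and MU_m = 2·b^(1.5)·m.
MRS = MU_b/MU_m = (0.75)·m/b.
Tangency: set MRS = p_b/p_m = 7/(112/3) = 3/16.
So (0.75)·m/b = 3/16, i.e. m = 0.25·b.
Substitute into the budget 7·b + (112/3)·m = 196: (49/3)·b = 196, so b* = 12.
Then m* = 0.25·12 = 3.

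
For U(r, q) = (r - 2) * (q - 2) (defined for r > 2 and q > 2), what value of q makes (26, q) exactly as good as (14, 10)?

U(14, 10) = 96.
Set U(26, q) = 96 and solve.
With r = 26: (26 − 2) = 24, so (q − 2) = 96/24 = 4.
So q = 2 + 4 = 6.
Check: U(26, 6) = 96.

q = 6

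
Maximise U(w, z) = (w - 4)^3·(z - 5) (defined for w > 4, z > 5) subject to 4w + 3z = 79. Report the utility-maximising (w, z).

w* = 13, z* = 9

MU_w = 3·(w−4)^2·(z−5), MU_z = (w−4)^3.
MRS = (3/1)·(z−5)/(w−4).
Tangency: set MRS = p_w/p_z = 4/3.
So (3/1)·(z − 5)/(w − 4) = 4/3, i.e. (z − 5) = (4/9)·(w − 4).
Rewrite the budget in excess-of-subsistence terms: 4·(w − 4) + 3·(z − 5) = 79 − 4·4 − 3·5 = 48.
Substituting, (16/3)·(w − 4) = 48, so w − 4 = 9 and w* = 13.
Then z − 5 = (4/9)·9 = 4, so z* = 9.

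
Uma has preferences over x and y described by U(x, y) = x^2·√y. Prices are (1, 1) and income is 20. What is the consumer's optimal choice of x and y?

x* = 16, y* = 4

MU_x = 2·x·√y and MU_y = 0.5·x^2·y^(-0.5).
MRS = MU_x/MU_y = (4)·y/x.
Tangency: set MRS = p_x/p_y = 1/1 = 1.
So (4)·y/x = 1, i.e. y = 0.25·x.
Substitute into the budget 1·x + 1·y = 20: 1.25·x = 20, so x* = 16.
Then y* = 0.25·16 = 4.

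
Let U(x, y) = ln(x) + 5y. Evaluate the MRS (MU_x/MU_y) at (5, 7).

MU_x = 1/x, MU_y = 5.
MRS = 1/x ÷ 5.
At (5, 7): MRS = 1/25.
The indifference curve has slope −1/25 at this bundle.

MRS = 1/25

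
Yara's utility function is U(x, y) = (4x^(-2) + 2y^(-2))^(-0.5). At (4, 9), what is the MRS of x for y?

For CES with ρ = -2, MRS = (4/2)·(y/x)^3.
At (4, 9): MRS = 729/32.
The indifference curve has slope −729/32 at this bundle.

MRS = 729/32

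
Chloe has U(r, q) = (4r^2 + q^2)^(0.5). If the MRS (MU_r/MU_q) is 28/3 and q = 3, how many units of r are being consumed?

r = 7

For CES with ρ = 2, MRS = (4/1)·(q/r)^(-1).
Setting (4/1)·(3/r)^(-1) = 28/3 gives (3/r)^(-1) = 7/3, so 3/r = 3/7 and r = 7.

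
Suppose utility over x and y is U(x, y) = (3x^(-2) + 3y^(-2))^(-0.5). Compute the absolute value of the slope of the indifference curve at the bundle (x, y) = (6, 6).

For CES with ρ = -2, MRS = (y/x)^3.
At (6, 6): MRS = 1.
That is, one extra unit of x is worth 1 units of y at the margin.

MRS = 1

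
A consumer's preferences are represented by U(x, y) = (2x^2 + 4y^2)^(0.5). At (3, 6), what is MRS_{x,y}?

MRS = 0.25

For CES with ρ = 2, MRS = (2/4)·(y/x)^(-1).
At (3, 6): MRS = 0.25.
The indifference curve has slope −0.25 at this bundle.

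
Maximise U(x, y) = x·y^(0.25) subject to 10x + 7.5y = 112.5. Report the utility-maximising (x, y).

x* = 9, y* = 3

MU_x = y^(0.25) and MU_y = 0.25·x·y^(-0.75).
MRS = MU_x/MU_y = (4)·y/x.
Tangency: set MRS = p_x/p_y = 10/7.5 = 4/3.
So (4)·y/x = 4/3, i.e. y = (1/3)·x.
Substitute into the budget 10·x + 7.5·y = 112.5: 12.5·x = 112.5, so x* = 9.
Then y* = (1/3)·9 = 3.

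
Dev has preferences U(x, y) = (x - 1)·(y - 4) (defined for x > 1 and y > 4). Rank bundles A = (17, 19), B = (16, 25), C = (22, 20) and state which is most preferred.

Evaluate utility at each bundle:
U(A) = 240.
U(B) = 315.
U(C) = 336.
Highest utility is C, so C ≻ B ≻ A.

Bundle C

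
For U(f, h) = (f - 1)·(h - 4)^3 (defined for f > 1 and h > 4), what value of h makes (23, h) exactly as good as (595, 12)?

U(595, 12) = 304128.
Set U(23, h) = 304128 and solve.
With f = 23: (23 − 1) = 22, so (h − 4)^3 = 304128/22 = 13824.
Taking the cube root (with h > 4): h − 4 = 24, so h = 28.
Check: U(23, 28) = 304128.

h = 28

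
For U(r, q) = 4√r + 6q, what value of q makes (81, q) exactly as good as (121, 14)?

q = 46/3

U(121, 14) = 128.
Set U(81, q) = 128 and solve.
With r = 81: √81 = 9, so 6q = 128 − 4·9 = 92 and q = 46/3.
Check: U(81, 46/3) = 128.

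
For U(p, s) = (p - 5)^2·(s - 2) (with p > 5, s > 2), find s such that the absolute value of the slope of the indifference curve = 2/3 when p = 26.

MU_p = 2·(p−5)·(s−2), MU_s = (p−5)^2.
MRS = (2/1)·(s−2)/(p−5).
Substitute p = 26: MRS = (s − 2)/10.5. Setting this equal to 2/3 gives s − 2 = (2/3)·10.5 = 7, so s = 9.

s = 9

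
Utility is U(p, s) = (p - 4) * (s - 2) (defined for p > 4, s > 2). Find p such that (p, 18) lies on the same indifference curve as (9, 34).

U(9, 34) = 160.
Set U(p, 18) = 160 and solve.
With s = 18: (18 − 2) = 16, so (p − 4) = 160/16 = 10.
So p = 4 + 10 = 14.
Check: U(14, 18) = 160.

p = 14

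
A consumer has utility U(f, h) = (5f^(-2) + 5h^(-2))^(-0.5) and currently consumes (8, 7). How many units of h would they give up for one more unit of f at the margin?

For CES with ρ = -2, MRS = (h/f)^3.
At (8, 7): MRS = 343/512.
The indifference curve has slope −343/512 at this bundle.

MRS = 343/512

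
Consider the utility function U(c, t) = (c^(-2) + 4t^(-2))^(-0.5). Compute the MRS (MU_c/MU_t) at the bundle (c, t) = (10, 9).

For CES with ρ = -2, MRS = (1/4)·(t/c)^3.
At (10, 9): MRS = 729/4000.
So at (10, 9) the consumer would give up 729/4000 units of t for one more unit of c.

MRS = 729/4000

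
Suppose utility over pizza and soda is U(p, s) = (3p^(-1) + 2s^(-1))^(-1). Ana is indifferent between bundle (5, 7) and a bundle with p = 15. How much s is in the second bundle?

s = 35/12

U depends on (p, s) only through S = 3p^(-1) + 2s^(-1), so equal utility means equal S. At (5, 7): S = 31/35.
With p = 15: 3·15^(-1) = 0.2, so 2s^(-1) = 31/35 − 0.2 = 24/35, i.e. s^(-1) = 12/35.
Hence s = 1/(12/35) = 35/12.
Check: U(15, 35/12) = 1.129.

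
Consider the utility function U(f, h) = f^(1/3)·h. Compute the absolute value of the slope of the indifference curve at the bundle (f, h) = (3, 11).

MU_f = 1/3·f^(-2/3)·h and MU_h = f^(1/3).
MRS = MU_f/MU_h = (1/3)·h/f.
At (3, 11): MRS = 11/9.
The indifference curve has slope −11/9 at this bundle.

MRS = 11/9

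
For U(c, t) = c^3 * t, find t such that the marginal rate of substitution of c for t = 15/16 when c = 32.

t = 10

MU_c = 3·c^2·t and MU_t = c^3.
MRS = MU_c/MU_t = (3/1)·t/c.
Substitute c = 32: MRS = t/(32/3). Setting t/(32/3) = 15/16 gives t = (15/16)·(32/3) = 10.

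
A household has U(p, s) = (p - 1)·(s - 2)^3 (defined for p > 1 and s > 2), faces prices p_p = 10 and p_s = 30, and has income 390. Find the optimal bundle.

p* = 9, s* = 10

MU_p = (s−2)^3, MU_s = 3·(p−1)·(s−2)^2.
MRS = (1/3)·(s−2)/(p−1).
Tangency: set MRS = p_p/p_s = 10/30 = 1/3.
So (1/3)·(s − 2)/(p − 1) = 1/3, i.e. (s − 2) = (p − 1).
Rewrite the budget in excess-of-subsistence terms: 10·(p − 1) + 30·(s − 2) = 390 − 10·1 − 30·2 = 320.
Substituting, 40·(p − 1) = 320, so p − 1 = 8 and p* = 9.
Then s − 2 = 8, so s* = 10.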